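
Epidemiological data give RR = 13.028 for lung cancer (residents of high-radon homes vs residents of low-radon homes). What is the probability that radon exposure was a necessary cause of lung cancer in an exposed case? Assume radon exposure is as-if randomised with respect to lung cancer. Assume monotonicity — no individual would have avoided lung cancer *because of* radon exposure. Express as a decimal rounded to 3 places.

Under exogeneity and monotonicity, PN = (RR − 1) / RR = 1 − 1/RR.
PN = (13.028 − 1) / 13.028 = 12.03 / 13.028 ≈ 0.9232

PN ≈ 0.923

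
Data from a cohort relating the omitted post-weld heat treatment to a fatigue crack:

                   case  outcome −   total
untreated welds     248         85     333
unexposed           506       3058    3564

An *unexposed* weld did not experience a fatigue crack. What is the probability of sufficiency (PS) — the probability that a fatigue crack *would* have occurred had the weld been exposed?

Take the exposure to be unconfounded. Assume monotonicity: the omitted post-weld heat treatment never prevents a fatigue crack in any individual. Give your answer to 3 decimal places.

PS ≈ 0.703

p₁ = P(outcome | exposed) = 248/333 = 0.74474
p₀ = P(outcome | unexposed) = 506/3564 = 0.14198
Under exogeneity and monotonicity, PS = (p₁ − p₀) / (1 − p₀).
PS = (0.74474 − 0.14198) / (1 − 0.14198) = 0.60277 / 0.85802 ≈ 0.7025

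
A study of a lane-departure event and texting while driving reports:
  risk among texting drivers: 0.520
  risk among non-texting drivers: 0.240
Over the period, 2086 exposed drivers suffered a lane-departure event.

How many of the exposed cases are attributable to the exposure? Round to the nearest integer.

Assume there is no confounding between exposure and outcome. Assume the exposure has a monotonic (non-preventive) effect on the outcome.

about 1123 cases

Let p₁ = 0.52, p₀ = 0.24.
PN = (p₁ − p₀)/p₁ = (0.52 − 0.24) / 0.52 ≈ 0.53846.
Attributable cases ≈ PN × (exposed cases) = 0.53846 × 2086 ≈ 1123.23.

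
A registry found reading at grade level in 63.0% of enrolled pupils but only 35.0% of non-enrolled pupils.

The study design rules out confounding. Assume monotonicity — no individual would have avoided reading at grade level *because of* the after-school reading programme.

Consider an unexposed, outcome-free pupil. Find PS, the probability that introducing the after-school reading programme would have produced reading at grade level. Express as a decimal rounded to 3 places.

p₁ = 0.63, p₀ = 0.35.
Under exogeneity and monotonicity, PS = (p₁ − p₀) / (1 − p₀).
PS = (0.63 − 0.35) / (1 − 0.35) = 0.28 / 0.65 ≈ 0.4308

PS ≈ 0.431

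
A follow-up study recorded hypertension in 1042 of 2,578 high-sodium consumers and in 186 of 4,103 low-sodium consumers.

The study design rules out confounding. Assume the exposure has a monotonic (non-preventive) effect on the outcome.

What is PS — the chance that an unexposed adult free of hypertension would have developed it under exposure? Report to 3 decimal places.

p₁ = P(outcome | exposed) = 1042/2578 = 0.40419
p₀ = P(outcome | unexposed) = 186/4103 = 0.045333
Under exogeneity and monotonicity, PS = (p₁ − p₀) / (1 − p₀).
PS = (0.40419 − 0.045333) / (1 − 0.045333) = 0.35886 / 0.95467 ≈ 0.3759

PS ≈ 0.376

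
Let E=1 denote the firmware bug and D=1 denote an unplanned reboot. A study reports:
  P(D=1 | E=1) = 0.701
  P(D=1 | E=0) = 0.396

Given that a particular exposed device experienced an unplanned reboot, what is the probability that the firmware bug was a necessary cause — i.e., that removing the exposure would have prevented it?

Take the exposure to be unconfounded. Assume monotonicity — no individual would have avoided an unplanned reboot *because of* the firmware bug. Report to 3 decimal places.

Let p₁ = 0.701, p₀ = 0.396.
Under exogeneity and monotonicity, PN = (p₁ − p₀) / p₁.
PN = (0.701 − 0.396) / 0.701 = 0.305 / 0.701 ≈ 0.4351

PN ≈ 0.435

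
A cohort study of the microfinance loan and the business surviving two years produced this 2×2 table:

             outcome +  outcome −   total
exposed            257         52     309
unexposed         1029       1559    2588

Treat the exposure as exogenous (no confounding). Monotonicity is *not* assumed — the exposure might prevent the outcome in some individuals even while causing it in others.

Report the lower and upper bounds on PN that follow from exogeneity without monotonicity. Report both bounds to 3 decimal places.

p₁ = P(outcome | exposed) = 257/309 = 0.83172
p₀ = P(outcome | unexposed) = 1029/2588 = 0.3976
Under exogeneity alone the bounds on PN are max{0,(p₁−p₀)/p₁} ≤ PN ≤ min{1,(1−p₀)/p₁}.
  lower = (p₁ − p₀)/p₁ = 0.43411 / 0.83172 ≈ 0.5219
  upper = min{1, (1 − p₀)/p₁} = 0.6024 / 0.83172 ≈ 0.7243

0.522 ≤ PN ≤ 0.724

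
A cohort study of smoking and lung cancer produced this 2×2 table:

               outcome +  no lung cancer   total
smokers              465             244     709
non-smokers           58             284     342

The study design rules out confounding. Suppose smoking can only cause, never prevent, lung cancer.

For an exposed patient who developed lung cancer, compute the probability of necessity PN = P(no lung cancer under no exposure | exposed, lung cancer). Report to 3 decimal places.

PN ≈ 0.741

p₁ = P(outcome | exposed) = 465/709 = 0.65585
p₀ = P(outcome | unexposed) = 58/342 = 0.16959
Under exogeneity and monotonicity, PN = (p₁ − p₀) / p₁.
PN = (0.65585 − 0.16959) / 0.65585 = 0.48626 / 0.65585 ≈ 0.7414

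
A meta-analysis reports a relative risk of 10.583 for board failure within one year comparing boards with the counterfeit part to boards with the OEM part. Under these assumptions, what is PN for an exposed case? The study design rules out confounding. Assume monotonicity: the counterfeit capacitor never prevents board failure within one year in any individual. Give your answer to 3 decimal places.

Under exogeneity and monotonicity, PN = (RR − 1) / RR = 1 − 1/RR.
PN = (10.583 − 1) / 10.583 = 9.583 / 10.583 ≈ 0.9055

PN ≈ 0.906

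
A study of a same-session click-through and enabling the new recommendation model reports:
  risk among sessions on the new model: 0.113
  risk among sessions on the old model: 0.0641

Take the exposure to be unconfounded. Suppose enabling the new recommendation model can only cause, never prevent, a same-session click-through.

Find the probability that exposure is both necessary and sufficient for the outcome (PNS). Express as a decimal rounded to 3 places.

Let p₁ = 0.113, p₀ = 0.0641.
Under exogeneity and monotonicity, PNS = p₁ − p₀.
PNS = 0.113 − 0.0641 = 0.0489

PNS ≈ 0.049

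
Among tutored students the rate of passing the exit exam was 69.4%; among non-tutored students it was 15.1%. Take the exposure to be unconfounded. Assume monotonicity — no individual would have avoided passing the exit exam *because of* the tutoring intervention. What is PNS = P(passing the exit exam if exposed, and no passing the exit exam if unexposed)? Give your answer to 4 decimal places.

p₁ = 0.694, p₀ = 0.151.
Under exogeneity and monotonicity, PNS = p₁ − p₀.
PNS = 0.694 − 0.151 = 0.543

PNS ≈ 0.5430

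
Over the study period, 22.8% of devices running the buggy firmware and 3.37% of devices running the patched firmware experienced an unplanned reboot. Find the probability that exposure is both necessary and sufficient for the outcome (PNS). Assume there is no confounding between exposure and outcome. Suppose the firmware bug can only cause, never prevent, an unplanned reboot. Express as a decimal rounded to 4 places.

PNS ≈ 0.1943

p₁ = 0.228, p₀ = 0.0337.
Under exogeneity and monotonicity, PNS = p₁ − p₀.
PNS = 0.228 − 0.0337 = 0.1943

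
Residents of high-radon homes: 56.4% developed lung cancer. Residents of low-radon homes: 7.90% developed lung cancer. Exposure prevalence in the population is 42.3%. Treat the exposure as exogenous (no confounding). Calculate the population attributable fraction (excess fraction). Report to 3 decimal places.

PAF ≈ 0.722

p₁ = 0.564, p₀ = 0.079.
Overall risk P(Y=1) = π·p₁ + (1−π)·p₀ = 0.423×0.564 + 0.577×0.079 = 0.28415.
Under exogeneity, PAF = [P(Y=1) − p₀] / P(Y=1).
PAF = (0.28415 − 0.079) / 0.28415 ≈ 0.7220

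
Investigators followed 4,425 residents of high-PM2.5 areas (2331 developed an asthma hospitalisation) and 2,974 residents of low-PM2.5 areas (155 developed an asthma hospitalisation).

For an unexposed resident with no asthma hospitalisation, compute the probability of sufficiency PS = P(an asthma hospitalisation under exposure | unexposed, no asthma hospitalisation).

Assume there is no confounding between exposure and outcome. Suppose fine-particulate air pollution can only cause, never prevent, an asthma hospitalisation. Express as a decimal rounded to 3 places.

p₁ = P(outcome | exposed) = 2331/4425 = 0.52678
p₀ = P(outcome | unexposed) = 155/2974 = 0.052118
Under exogeneity and monotonicity, PS = (p₁ − p₀) / (1 − p₀).
PS = (0.52678 − 0.052118) / (1 − 0.052118) = 0.47466 / 0.94788 ≈ 0.5008

PS ≈ 0.501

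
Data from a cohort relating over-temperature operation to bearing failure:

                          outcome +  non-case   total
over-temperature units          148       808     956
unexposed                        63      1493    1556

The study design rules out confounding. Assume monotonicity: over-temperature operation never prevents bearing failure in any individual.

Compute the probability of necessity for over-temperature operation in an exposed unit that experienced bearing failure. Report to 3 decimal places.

p₁ = P(outcome | exposed) = 148/956 = 0.15481
p₀ = P(outcome | unexposed) = 63/1556 = 0.040488
Under exogeneity and monotonicity, PN = (p₁ − p₀)/p₁.
PN = (0.15481 − 0.040488) / 0.15481 ≈ 0.7385

PN ≈ 0.738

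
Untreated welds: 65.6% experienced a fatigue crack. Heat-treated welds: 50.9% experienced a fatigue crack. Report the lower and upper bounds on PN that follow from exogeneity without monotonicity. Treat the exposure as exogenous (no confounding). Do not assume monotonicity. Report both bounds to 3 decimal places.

0.224 ≤ PN ≤ 0.748

p₁ = 0.656, p₀ = 0.509.
Under exogeneity alone the bounds on PN are max{0,(p₁−p₀)/p₁} ≤ PN ≤ min{1,(1−p₀)/p₁}.
  lower = (p₁ − p₀)/p₁ = 0.147 / 0.656 ≈ 0.2241
  upper = min{1, (1 − p₀)/p₁} = 0.491 / 0.656 ≈ 0.7485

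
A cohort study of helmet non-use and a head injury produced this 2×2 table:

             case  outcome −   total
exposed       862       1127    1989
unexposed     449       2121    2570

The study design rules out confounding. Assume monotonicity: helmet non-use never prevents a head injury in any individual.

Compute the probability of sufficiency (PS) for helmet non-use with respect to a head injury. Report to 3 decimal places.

p₁ = P(outcome | exposed) = 862/1989 = 0.43338
p₀ = P(outcome | unexposed) = 449/2570 = 0.17471
Under exogeneity and monotonicity, PS = (p₁ − p₀) / (1 − p₀).
PS = (0.43338 − 0.17471) / (1 − 0.17471) = 0.25868 / 0.82529 ≈ 0.3134

PS ≈ 0.313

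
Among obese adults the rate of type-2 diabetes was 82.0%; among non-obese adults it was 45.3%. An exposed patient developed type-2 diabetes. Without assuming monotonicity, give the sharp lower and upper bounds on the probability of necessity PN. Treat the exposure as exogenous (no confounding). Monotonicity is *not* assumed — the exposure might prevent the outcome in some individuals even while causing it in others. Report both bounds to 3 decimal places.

p₁ = 0.82, p₀ = 0.453.
Under exogeneity alone the bounds on PN are max{0,(p₁−p₀)/p₁} ≤ PN ≤ min{1,(1−p₀)/p₁}.
  lower = (p₁ − p₀)/p₁ = 0.367 / 0.82 ≈ 0.4476
  upper = min{1, (1 − p₀)/p₁} = 0.547 / 0.82 ≈ 0.6671

0.448 ≤ PN ≤ 0.667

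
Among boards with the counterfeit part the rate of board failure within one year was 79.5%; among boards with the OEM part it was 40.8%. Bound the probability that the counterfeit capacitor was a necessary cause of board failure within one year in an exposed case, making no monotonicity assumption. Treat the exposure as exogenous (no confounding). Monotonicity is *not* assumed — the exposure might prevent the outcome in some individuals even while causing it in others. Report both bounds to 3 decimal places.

p₁ = 0.795, p₀ = 0.408.
Under exogeneity alone the bounds on PN are max{0,(p₁−p₀)/p₁} ≤ PN ≤ min{1,(1−p₀)/p₁}.
  lower = (p₁ − p₀)/p₁ = 0.387 / 0.795 ≈ 0.4868
  upper = min{1, (1 − p₀)/p₁} = 0.592 / 0.795 ≈ 0.7447

0.487 ≤ PN ≤ 0.745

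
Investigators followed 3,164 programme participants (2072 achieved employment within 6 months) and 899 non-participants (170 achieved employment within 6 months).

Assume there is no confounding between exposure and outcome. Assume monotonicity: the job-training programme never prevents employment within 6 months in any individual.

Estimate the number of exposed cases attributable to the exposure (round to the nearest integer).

p₁ = P(outcome | exposed) = 2072/3164 = 0.65487
p₀ = P(outcome | unexposed) = 170/899 = 0.1891
PN = (p₁ − p₀)/p₁ = (0.65487 − 0.1891) / 0.65487 ≈ 0.71124.
Attributable cases ≈ PN × (exposed cases) = 0.71124 × 2072 ≈ 1473.69.

about 1474 cases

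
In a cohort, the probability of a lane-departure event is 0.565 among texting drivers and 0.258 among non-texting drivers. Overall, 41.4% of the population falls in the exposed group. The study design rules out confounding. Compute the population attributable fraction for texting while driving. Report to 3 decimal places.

Let p₁ = 0.565, p₀ = 0.258.
Overall risk P(Y=1) = π·p₁ + (1−π)·p₀ = 0.414×0.565 + 0.586×0.258 = 0.3851.
Under exogeneity, PAF = [P(Y=1) − p₀] / P(Y=1).
PAF = (0.3851 − 0.258) / 0.3851 ≈ 0.3300

PAF ≈ 0.330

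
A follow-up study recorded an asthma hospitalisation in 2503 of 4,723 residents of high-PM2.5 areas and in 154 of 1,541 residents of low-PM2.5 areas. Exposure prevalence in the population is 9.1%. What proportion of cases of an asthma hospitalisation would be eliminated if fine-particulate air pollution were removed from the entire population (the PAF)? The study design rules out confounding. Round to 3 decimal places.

PAF ≈ 0.281

p₁ = P(outcome | exposed) = 2503/4723 = 0.52996
p₀ = P(outcome | unexposed) = 154/1541 = 0.099935
Overall risk P(Y=1) = π·p₁ + (1−π)·p₀ = 0.091×0.52996 + 0.909×0.099935 = 0.13907.
Under exogeneity, PAF = [P(Y=1) − p₀] / P(Y=1).
PAF = (0.13907 − 0.099935) / 0.13907 ≈ 0.2814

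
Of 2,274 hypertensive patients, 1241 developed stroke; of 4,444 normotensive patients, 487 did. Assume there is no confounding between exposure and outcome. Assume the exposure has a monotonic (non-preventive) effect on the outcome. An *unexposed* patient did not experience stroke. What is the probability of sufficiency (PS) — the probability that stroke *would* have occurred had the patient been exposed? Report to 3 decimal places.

p₁ = P(outcome | exposed) = 1241/2274 = 0.54573
p₀ = P(outcome | unexposed) = 487/4444 = 0.10959
Under exogeneity and monotonicity, PS = (p₁ − p₀) / (1 − p₀).
PS = (0.54573 − 0.10959) / (1 − 0.10959) = 0.43615 / 0.89041 ≈ 0.4898

PS ≈ 0.490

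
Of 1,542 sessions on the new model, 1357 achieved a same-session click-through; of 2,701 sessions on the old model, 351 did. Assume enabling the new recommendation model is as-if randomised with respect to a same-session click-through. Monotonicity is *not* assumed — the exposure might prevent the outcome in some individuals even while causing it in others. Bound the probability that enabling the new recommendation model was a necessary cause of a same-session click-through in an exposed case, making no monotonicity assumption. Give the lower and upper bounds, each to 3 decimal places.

0.852 ≤ PN ≤ 0.989

p₁ = P(outcome | exposed) = 1357/1542 = 0.88003
p₀ = P(outcome | unexposed) = 351/2701 = 0.12995
Under exogeneity alone the bounds on PN are max{0,(p₁−p₀)/p₁} ≤ PN ≤ min{1,(1−p₀)/p₁}.
  lower = (p₁ − p₀)/p₁ = 0.75007 / 0.88003 ≈ 0.8523
  upper = min{1, (1 − p₀)/p₁} = 0.87005 / 0.88003 ≈ 0.9887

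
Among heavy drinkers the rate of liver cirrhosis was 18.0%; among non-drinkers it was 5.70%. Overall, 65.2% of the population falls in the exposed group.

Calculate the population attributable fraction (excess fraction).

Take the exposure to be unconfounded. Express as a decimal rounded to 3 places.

p₁ = 0.18, p₀ = 0.057.
Overall risk P(Y=1) = π·p₁ + (1−π)·p₀ = 0.652×0.18 + 0.348×0.057 = 0.1372.
Under exogeneity, PAF = [P(Y=1) − p₀] / P(Y=1).
PAF = (0.1372 − 0.057) / 0.1372 ≈ 0.5845

PAF ≈ 0.585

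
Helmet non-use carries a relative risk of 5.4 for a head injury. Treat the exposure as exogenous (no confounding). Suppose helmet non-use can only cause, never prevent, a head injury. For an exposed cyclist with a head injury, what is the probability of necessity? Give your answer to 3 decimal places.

PN ≈ 0.815

Under exogeneity and monotonicity, PN = (RR − 1) / RR = 1 − 1/RR.
PN = (5.4 − 1) / 5.4 = 4.4 / 5.4 ≈ 0.8148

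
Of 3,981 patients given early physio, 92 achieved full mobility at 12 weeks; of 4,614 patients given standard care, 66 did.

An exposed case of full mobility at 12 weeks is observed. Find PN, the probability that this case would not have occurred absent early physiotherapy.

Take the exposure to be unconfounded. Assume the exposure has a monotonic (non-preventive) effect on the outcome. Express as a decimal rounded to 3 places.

p₁ = P(outcome | exposed) = 92/3981 = 0.02311
p₀ = P(outcome | unexposed) = 66/4614 = 0.014304
Under exogeneity and monotonicity, PN = (p₁ − p₀) / p₁.
PN = (0.02311 − 0.014304) / 0.02311 = 0.0088055 / 0.02311 ≈ 0.3810

PN ≈ 0.381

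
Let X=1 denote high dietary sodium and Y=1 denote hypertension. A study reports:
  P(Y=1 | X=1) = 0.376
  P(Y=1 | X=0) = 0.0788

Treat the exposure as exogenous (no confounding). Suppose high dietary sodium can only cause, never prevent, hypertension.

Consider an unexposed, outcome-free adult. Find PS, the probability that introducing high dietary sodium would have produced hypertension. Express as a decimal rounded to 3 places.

PS ≈ 0.323

Let p₁ = 0.376, p₀ = 0.0788.
Under exogeneity and monotonicity, PS = (p₁ − p₀) / (1 − p₀).
PS = (0.376 − 0.0788) / (1 − 0.0788) = 0.2972 / 0.9212 ≈ 0.3226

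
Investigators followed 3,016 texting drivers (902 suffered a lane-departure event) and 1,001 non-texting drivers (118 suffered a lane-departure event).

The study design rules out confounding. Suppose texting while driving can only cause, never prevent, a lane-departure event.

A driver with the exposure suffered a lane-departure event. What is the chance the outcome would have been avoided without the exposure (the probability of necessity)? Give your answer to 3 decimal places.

PN ≈ 0.606

p₁ = P(outcome | exposed) = 902/3016 = 0.29907
p₀ = P(outcome | unexposed) = 118/1001 = 0.11788
Under exogeneity and monotonicity, PN = (p₁ − p₀) / p₁.
PN = (0.29907 − 0.11788) / 0.29907 = 0.18119 / 0.29907 ≈ 0.6058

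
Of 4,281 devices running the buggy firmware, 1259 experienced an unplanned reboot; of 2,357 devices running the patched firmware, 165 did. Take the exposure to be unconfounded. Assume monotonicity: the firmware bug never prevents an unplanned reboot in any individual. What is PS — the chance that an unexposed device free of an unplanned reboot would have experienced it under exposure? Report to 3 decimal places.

PS ≈ 0.241

p₁ = P(outcome | exposed) = 1259/4281 = 0.29409
p₀ = P(outcome | unexposed) = 165/2357 = 0.070004
Under exogeneity and monotonicity, PS = (p₁ − p₀) / (1 − p₀).
PS = (0.29409 − 0.070004) / (1 − 0.070004) = 0.22409 / 0.93 ≈ 0.2410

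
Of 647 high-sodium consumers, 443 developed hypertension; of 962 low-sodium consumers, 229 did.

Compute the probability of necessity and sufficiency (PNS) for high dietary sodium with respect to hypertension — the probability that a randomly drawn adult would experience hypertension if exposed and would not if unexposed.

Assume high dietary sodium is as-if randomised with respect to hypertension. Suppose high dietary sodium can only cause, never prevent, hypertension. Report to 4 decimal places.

PNS ≈ 0.4467

p₁ = P(outcome | exposed) = 443/647 = 0.6847
p₀ = P(outcome | unexposed) = 229/962 = 0.23805
Under exogeneity and monotonicity, PNS = p₁ − p₀.
PNS = 0.6847 − 0.23805 = 0.44665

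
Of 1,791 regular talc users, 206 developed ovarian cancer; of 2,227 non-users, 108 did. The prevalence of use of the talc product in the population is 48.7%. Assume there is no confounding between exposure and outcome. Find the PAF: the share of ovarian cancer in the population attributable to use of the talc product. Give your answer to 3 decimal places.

PAF ≈ 0.400

p₁ = P(outcome | exposed) = 206/1791 = 0.11502
p₀ = P(outcome | unexposed) = 108/2227 = 0.048496
Overall risk P(Y=1) = π·p₁ + (1−π)·p₀ = 0.487×0.11502 + 0.513×0.048496 = 0.080893.
Under exogeneity, PAF = [P(Y=1) − p₀] / P(Y=1).
PAF = (0.080893 − 0.048496) / 0.080893 ≈ 0.4005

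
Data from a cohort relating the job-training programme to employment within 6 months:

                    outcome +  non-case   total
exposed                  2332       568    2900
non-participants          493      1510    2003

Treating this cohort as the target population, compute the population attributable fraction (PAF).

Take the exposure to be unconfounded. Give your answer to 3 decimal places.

p₁ = P(outcome | exposed) = 2332/2900 = 0.80414
p₀ = P(outcome | unexposed) = 493/2003 = 0.24613
Exposure prevalence π = 2900/4903 = 0.59147; overall risk P(Y=1) = 0.57618.
Under exogeneity, PAF = [P(Y=1) − p₀]/P(Y=1).
PAF = (0.57618 − 0.24613) / 0.57618 ≈ 0.5728

PAF ≈ 0.573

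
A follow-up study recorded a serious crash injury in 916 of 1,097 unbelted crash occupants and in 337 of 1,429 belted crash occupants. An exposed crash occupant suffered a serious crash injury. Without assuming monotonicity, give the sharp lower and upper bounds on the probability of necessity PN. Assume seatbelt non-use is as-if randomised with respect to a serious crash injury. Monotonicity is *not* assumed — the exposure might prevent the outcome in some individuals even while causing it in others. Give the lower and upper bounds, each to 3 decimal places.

p₁ = P(outcome | exposed) = 916/1097 = 0.835
p₀ = P(outcome | unexposed) = 337/1429 = 0.23583
Under exogeneity alone the bounds on PN are max{0,(p₁−p₀)/p₁} ≤ PN ≤ min{1,(1−p₀)/p₁}.
  lower = (p₁ − p₀)/p₁ = 0.59918 / 0.835 ≈ 0.7176
  upper = min{1, (1 − p₀)/p₁} = 0.76417 / 0.835 ≈ 0.9152

0.718 ≤ PN ≤ 0.915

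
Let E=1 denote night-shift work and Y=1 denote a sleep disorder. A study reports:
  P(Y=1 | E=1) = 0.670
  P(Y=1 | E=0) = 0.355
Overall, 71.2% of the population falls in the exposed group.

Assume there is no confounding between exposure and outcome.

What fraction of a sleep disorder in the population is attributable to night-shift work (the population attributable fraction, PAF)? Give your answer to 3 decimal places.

Let p₁ = 0.67, p₀ = 0.355.
Overall risk P(Y=1) = π·p₁ + (1−π)·p₀ = 0.712×0.67 + 0.288×0.355 = 0.57928.
Under exogeneity, PAF = [P(Y=1) − p₀] / P(Y=1).
PAF = (0.57928 − 0.355) / 0.57928 ≈ 0.3872

PAF ≈ 0.387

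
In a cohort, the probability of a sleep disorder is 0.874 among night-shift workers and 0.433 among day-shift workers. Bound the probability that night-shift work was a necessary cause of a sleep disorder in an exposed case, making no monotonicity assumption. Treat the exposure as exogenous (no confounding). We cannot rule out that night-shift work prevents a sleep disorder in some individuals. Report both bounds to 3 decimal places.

Let p₁ = 0.874, p₀ = 0.433.
Under exogeneity alone the bounds on PN are max{0,(p₁−p₀)/p₁} ≤ PN ≤ min{1,(1−p₀)/p₁}.
  lower = (p₁ − p₀)/p₁ = 0.441 / 0.874 ≈ 0.5046
  upper = min{1, (1 − p₀)/p₁} = 0.567 / 0.874 ≈ 0.6487

0.505 ≤ PN ≤ 0.649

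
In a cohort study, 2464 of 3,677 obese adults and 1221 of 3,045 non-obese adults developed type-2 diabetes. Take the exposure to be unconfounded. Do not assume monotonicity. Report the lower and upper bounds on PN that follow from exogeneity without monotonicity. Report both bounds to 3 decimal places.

0.402 ≤ PN ≤ 0.894

p₁ = P(outcome | exposed) = 2464/3677 = 0.67011
p₀ = P(outcome | unexposed) = 1221/3045 = 0.40099
Under exogeneity alone the bounds on PN are max{0,(p₁−p₀)/p₁} ≤ PN ≤ min{1,(1−p₀)/p₁}.
  lower = (p₁ − p₀)/p₁ = 0.26913 / 0.67011 ≈ 0.4016
  upper = min{1, (1 − p₀)/p₁} = 0.59901 / 0.67011 ≈ 0.8939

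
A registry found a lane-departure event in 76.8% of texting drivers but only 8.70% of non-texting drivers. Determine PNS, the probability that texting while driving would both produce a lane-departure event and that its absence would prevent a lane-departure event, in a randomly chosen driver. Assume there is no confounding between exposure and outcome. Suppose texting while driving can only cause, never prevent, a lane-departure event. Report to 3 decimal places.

PNS ≈ 0.681

p₁ = 0.768, p₀ = 0.087.
Under exogeneity and monotonicity, PNS = p₁ − p₀.
PNS = 0.768 − 0.087 = 0.681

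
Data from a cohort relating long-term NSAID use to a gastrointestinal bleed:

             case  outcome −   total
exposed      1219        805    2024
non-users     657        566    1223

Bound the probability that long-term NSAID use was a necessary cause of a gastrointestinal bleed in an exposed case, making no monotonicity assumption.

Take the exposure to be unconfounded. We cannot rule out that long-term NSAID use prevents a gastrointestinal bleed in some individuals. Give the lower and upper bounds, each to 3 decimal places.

0.108 ≤ PN ≤ 0.768

p₁ = P(outcome | exposed) = 1219/2024 = 0.60227
p₀ = P(outcome | unexposed) = 657/1223 = 0.5372
Under exogeneity alone the bounds on PN are max{0,(p₁−p₀)/p₁} ≤ PN ≤ min{1,(1−p₀)/p₁}.
  lower = (p₁ − p₀)/p₁ = 0.065069 / 0.60227 ≈ 0.1080
  upper = min{1, (1 − p₀)/p₁} = 0.4628 / 0.60227 ≈ 0.7684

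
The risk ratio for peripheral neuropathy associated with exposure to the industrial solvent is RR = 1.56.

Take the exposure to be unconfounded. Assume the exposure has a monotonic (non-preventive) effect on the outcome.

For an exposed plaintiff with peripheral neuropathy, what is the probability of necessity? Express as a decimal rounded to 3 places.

PN ≈ 0.359

Under exogeneity and monotonicity, PN = (RR − 1) / RR = 1 − 1/RR.
PN = (1.56 − 1) / 1.56 = 0.56 / 1.56 ≈ 0.3590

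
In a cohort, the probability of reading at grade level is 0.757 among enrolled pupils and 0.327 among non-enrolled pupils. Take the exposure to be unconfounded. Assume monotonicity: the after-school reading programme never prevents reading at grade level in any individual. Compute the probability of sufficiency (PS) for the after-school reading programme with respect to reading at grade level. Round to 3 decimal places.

Let p₁ = 0.757, p₀ = 0.327.
Under exogeneity and monotonicity, PS = (p₁ − p₀) / (1 − p₀).
PS = (0.757 − 0.327) / (1 − 0.327) = 0.43 / 0.673 ≈ 0.6389

PS ≈ 0.639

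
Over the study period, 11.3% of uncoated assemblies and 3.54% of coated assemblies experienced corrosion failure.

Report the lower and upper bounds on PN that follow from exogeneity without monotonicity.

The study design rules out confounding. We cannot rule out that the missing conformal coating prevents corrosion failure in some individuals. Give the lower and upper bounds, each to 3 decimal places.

0.687 ≤ PN ≤ 1.000

p₁ = 0.113, p₀ = 0.0354.
Under exogeneity alone the bounds on PN are max{0,(p₁−p₀)/p₁} ≤ PN ≤ min{1,(1−p₀)/p₁}.
  lower = (p₁ − p₀)/p₁ = 0.0776 / 0.113 ≈ 0.6867
  upper = min{1, (1 − p₀)/p₁} = 0.9646 / 0.113 ≈ 8.5363 → capped at 1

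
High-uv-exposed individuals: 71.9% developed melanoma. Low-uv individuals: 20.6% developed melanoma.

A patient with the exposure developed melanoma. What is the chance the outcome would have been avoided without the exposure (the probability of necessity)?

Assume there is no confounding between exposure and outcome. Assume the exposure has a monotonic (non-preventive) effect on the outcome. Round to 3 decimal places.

PN ≈ 0.713

p₁ = 0.719, p₀ = 0.206.
Under exogeneity and monotonicity, PN = (p₁ − p₀) / p₁.
PN = (0.719 − 0.206) / 0.719 = 0.513 / 0.719 ≈ 0.7135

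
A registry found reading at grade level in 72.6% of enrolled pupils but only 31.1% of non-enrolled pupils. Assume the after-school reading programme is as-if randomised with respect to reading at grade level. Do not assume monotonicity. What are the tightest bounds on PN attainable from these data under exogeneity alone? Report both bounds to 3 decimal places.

p₁ = 0.726, p₀ = 0.311.
Under exogeneity alone the bounds on PN are max{0,(p₁−p₀)/p₁} ≤ PN ≤ min{1,(1−p₀)/p₁}.
  lower = (p₁ − p₀)/p₁ = 0.415 / 0.726 ≈ 0.5716
  upper = min{1, (1 − p₀)/p₁} = 0.689 / 0.726 ≈ 0.9490

0.572 ≤ PN ≤ 0.949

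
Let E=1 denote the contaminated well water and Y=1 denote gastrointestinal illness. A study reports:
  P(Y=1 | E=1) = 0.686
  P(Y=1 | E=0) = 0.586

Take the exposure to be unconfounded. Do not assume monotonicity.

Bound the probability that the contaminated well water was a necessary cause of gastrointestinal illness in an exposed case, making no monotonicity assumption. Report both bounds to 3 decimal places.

Let p₁ = 0.686, p₀ = 0.586.
Under exogeneity alone the bounds on PN are max{0,(p₁−p₀)/p₁} ≤ PN ≤ min{1,(1−p₀)/p₁}.
  lower = (p₁ − p₀)/p₁ = 0.1 / 0.686 ≈ 0.1458
  upper = min{1, (1 − p₀)/p₁} = 0.414 / 0.686 ≈ 0.6035

0.146 ≤ PN ≤ 0.603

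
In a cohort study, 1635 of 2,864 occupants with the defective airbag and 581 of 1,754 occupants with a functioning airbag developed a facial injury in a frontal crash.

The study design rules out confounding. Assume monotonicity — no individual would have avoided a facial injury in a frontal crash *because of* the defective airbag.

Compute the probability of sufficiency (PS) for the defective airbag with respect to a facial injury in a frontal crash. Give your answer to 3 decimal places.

p₁ = P(outcome | exposed) = 1635/2864 = 0.57088
p₀ = P(outcome | unexposed) = 581/1754 = 0.33124
Under exogeneity and monotonicity, PS = (p₁ − p₀) / (1 − p₀).
PS = (0.57088 − 0.33124) / (1 − 0.33124) = 0.23964 / 0.66876 ≈ 0.3583

PS ≈ 0.358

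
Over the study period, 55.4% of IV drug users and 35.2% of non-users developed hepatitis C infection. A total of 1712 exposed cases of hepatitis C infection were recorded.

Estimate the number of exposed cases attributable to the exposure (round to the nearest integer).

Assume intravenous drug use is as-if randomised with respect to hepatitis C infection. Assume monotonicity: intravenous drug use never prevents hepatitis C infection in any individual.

p₁ = 0.554, p₀ = 0.352.
PN = (p₁ − p₀)/p₁ = (0.554 − 0.352) / 0.554 ≈ 0.36462.
Attributable cases ≈ PN × (exposed cases) = 0.36462 × 1712 ≈ 624.23.

about 624 cases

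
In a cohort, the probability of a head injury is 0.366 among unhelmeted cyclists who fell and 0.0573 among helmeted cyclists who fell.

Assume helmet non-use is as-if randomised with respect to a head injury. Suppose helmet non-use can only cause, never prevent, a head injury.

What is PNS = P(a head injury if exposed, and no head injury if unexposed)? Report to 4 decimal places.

Let p₁ = 0.366, p₀ = 0.0573.
Under exogeneity and monotonicity, PNS = p₁ − p₀.
PNS = 0.366 − 0.0573 = 0.3087

PNS ≈ 0.3087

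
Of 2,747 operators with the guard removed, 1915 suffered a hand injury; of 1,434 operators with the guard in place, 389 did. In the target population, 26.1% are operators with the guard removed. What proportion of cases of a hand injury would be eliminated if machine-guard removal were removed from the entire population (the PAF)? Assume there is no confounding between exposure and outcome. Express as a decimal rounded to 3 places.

PAF ≈ 0.291

p₁ = P(outcome | exposed) = 1915/2747 = 0.69712
p₀ = P(outcome | unexposed) = 389/1434 = 0.27127
Overall risk P(Y=1) = π·p₁ + (1−π)·p₀ = 0.261×0.69712 + 0.739×0.27127 = 0.38242.
Under exogeneity, PAF = [P(Y=1) − p₀] / P(Y=1).
PAF = (0.38242 − 0.27127) / 0.38242 ≈ 0.2906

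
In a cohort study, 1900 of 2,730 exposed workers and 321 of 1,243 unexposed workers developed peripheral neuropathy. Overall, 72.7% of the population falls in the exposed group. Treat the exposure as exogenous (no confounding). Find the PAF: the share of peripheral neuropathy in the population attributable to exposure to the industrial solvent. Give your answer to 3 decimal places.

p₁ = P(outcome | exposed) = 1900/2730 = 0.69597
p₀ = P(outcome | unexposed) = 321/1243 = 0.25825
Overall risk P(Y=1) = π·p₁ + (1−π)·p₀ = 0.727×0.69597 + 0.273×0.25825 = 0.57647.
Under exogeneity, PAF = [P(Y=1) − p₀] / P(Y=1).
PAF = (0.57647 − 0.25825) / 0.57647 ≈ 0.5520

PAF ≈ 0.552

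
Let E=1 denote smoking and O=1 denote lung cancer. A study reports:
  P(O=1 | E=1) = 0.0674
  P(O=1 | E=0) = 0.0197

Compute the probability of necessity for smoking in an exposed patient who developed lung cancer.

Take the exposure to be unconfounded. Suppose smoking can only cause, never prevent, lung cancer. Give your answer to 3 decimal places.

Let p₁ = 0.0674, p₀ = 0.0197.
Under exogeneity and monotonicity, PN = (p₁ − p₀) / p₁.
PN = (0.0674 − 0.0197) / 0.0674 = 0.0477 / 0.0674 ≈ 0.7077

PN ≈ 0.708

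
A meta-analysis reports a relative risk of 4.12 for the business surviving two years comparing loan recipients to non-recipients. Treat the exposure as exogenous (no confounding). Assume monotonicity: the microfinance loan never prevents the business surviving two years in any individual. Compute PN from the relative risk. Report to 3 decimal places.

PN ≈ 0.757

Under exogeneity and monotonicity, PN = (RR − 1) / RR = 1 − 1/RR.
PN = (4.12 − 1) / 4.12 = 3.12 / 4.12 ≈ 0.7573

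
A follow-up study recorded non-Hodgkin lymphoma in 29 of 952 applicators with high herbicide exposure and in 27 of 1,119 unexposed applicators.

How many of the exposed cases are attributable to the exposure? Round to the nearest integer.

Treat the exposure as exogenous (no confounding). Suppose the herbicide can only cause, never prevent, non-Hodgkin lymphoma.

p₁ = P(outcome | exposed) = 29/952 = 0.030462
p₀ = P(outcome | unexposed) = 27/1119 = 0.024129
PN = (p₁ − p₀)/p₁ = (0.030462 − 0.024129) / 0.030462 ≈ 0.20791.
Attributable cases ≈ PN × (exposed cases) = 0.20791 × 29 ≈ 6.03.

about 6 cases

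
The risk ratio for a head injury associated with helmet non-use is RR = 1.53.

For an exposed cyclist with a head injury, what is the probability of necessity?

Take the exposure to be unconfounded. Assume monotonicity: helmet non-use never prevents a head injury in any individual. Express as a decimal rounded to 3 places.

Under exogeneity and monotonicity, PN = (RR − 1) / RR = 1 − 1/RR.
PN = (1.53 − 1) / 1.53 = 0.53 / 1.53 ≈ 0.3464

PN ≈ 0.346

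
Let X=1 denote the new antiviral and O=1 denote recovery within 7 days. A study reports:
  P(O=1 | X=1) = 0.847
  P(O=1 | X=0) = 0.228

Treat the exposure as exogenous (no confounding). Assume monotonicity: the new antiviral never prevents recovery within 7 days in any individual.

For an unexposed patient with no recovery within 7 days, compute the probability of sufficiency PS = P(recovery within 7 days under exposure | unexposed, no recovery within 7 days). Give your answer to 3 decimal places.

PS ≈ 0.802

Let p₁ = 0.847, p₀ = 0.228.
Under exogeneity and monotonicity, PS = (p₁ − p₀) / (1 − p₀).
PS = (0.847 − 0.228) / (1 − 0.228) = 0.619 / 0.772 ≈ 0.8018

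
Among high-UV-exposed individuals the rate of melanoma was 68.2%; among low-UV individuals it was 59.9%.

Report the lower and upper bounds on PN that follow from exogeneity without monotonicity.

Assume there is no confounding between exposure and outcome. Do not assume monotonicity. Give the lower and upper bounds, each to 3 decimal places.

p₁ = 0.682, p₀ = 0.599.
Under exogeneity alone the bounds on PN are max{0,(p₁−p₀)/p₁} ≤ PN ≤ min{1,(1−p₀)/p₁}.
  lower = (p₁ − p₀)/p₁ = 0.083 / 0.682 ≈ 0.1217
  upper = min{1, (1 − p₀)/p₁} = 0.401 / 0.682 ≈ 0.5880

0.122 ≤ PN ≤ 0.588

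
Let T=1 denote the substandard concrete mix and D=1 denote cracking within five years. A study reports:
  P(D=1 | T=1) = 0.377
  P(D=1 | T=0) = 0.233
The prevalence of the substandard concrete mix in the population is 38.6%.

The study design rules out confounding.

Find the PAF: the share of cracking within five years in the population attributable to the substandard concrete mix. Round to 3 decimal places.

PAF ≈ 0.193

Let p₁ = 0.377, p₀ = 0.233.
Overall risk P(Y=1) = π·p₁ + (1−π)·p₀ = 0.386×0.377 + 0.614×0.233 = 0.28858.
Under exogeneity, PAF = [P(Y=1) − p₀] / P(Y=1).
PAF = (0.28858 − 0.233) / 0.28858 ≈ 0.1926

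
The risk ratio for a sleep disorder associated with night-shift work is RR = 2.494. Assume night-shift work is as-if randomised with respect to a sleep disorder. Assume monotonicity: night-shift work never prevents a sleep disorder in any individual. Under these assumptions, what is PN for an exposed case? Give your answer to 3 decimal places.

PN ≈ 0.599

Under exogeneity and monotonicity, PN = (RR − 1) / RR = 1 − 1/RR.
PN = (2.494 − 1) / 2.494 = 1.494 / 2.494 ≈ 0.5990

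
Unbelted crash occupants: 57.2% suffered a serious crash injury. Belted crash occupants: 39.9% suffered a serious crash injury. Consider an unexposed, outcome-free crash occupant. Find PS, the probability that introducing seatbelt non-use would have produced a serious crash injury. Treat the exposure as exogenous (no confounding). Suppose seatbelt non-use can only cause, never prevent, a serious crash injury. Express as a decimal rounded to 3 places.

PS ≈ 0.288

p₁ = 0.572, p₀ = 0.399.
Under exogeneity and monotonicity, PS = (p₁ − p₀) / (1 − p₀).
PS = (0.572 − 0.399) / (1 − 0.399) = 0.173 / 0.601 ≈ 0.2879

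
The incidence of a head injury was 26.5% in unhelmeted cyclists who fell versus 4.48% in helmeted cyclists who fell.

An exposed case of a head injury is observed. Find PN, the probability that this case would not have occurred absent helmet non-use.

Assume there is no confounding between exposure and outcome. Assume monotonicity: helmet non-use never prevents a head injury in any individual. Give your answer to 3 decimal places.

p₁ = 0.265, p₀ = 0.0448.
Under exogeneity and monotonicity, PN = (p₁ − p₀) / p₁.
PN = (0.265 − 0.0448) / 0.265 = 0.2202 / 0.265 ≈ 0.8309

PN ≈ 0.831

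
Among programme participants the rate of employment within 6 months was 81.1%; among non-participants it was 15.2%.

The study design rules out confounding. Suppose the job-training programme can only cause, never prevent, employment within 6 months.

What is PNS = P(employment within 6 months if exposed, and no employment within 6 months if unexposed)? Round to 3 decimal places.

p₁ = 0.811, p₀ = 0.152.
Under exogeneity and monotonicity, PNS = p₁ − p₀.
PNS = 0.811 − 0.152 = 0.659

PNS ≈ 0.659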